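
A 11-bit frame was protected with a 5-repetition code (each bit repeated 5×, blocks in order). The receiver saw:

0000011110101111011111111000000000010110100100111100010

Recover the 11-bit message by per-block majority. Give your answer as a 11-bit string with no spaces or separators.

Block 1 (00000): 0 ones → 0
Block 2 (11110): 4 ones → 1
Block 3 (10111): 4 ones → 1
Block 4 (10111): 4 ones → 1
Block 5 (11111): 5 ones → 1
Block 6 (00000): 0 ones → 0
Block 7 (00000): 0 ones → 0
Block 8 (10110): 3 ones → 1
Block 9 (10010): 2 ones → 0
Block 10 (01111): 4 ones → 1
Block 11 (00010): 1 one → 0

01111001010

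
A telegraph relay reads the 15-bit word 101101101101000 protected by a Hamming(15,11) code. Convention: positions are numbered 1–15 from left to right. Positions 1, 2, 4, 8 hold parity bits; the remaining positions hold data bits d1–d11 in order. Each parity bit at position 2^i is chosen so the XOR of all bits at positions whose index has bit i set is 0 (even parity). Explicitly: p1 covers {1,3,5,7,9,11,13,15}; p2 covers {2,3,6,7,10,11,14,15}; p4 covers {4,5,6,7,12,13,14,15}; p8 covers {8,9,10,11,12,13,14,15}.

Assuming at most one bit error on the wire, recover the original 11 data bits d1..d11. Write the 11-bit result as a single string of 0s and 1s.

s1 (pos 1,3,5,7,9,11,13,15): 1⊕1⊕0⊕1⊕1⊕0⊕0⊕0 = 0
s2 (pos 2,3,6,7,10,11,14,15): 0⊕1⊕1⊕1⊕1⊕0⊕0⊕0 = 0
s4 (pos 4,5,6,7,12,13,14,15): 1⊕0⊕1⊕1⊕1⊕0⊕0⊕0 = 0
s8 (pos 8,9,10,11,12,13,14,15): 0⊕1⊕1⊕0⊕1⊕0⊕0⊕0 = 1
Syndrome s8…s1 = 1000 → error at position 8.
Flip position 8: 101101101101000 → 101101111101000
Read data bits from positions 3,5,6,7,9,10,11,12,13,14,15: 10111101000

10111101000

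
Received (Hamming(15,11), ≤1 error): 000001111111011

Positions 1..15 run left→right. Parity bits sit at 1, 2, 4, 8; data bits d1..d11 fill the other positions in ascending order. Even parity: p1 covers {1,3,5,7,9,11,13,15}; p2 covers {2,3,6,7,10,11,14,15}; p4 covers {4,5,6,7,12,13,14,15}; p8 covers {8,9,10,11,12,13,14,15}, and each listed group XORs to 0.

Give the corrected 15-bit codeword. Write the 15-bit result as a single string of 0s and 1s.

000001111110011

s1 (pos 1,3,5,7,9,11,13,15): 0⊕0⊕0⊕1⊕1⊕1⊕0⊕1 = 0
s2 (pos 2,3,6,7,10,11,14,15): 0⊕0⊕1⊕1⊕1⊕1⊕1⊕1 = 0
s4 (pos 4,5,6,7,12,13,14,15): 0⊕0⊕1⊕1⊕1⊕0⊕1⊕1 = 1
s8 (pos 8,9,10,11,12,13,14,15): 1⊕1⊕1⊕1⊕1⊕0⊕1⊕1 = 1
Syndrome s8…s1 = 1100 → error at position 12.
Flip position 12: 000001111111011 → 000001111110011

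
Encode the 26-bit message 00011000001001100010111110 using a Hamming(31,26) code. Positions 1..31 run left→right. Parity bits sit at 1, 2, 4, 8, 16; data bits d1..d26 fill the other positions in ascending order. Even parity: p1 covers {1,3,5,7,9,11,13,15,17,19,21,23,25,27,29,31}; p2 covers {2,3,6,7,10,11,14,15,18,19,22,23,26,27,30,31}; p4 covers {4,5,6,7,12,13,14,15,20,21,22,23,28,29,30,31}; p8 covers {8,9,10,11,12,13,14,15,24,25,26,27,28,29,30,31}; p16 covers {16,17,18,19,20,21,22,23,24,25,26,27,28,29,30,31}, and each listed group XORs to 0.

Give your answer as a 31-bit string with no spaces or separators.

Place data at non-parity positions: p1 p2 0 p4 0 0 1 p8 1 0 0 0 0 0 1 p16 0 0 1 1 0 0 0 1 0 1 1 1 1 1 0
p1 (pos 1,3,5,7,9,11,13,15,17,19,21,23,25,27,29,31): XOR of data positions = 0⊕0⊕1⊕1⊕0⊕0⊕1⊕0⊕1⊕0⊕0⊕0⊕1⊕1⊕0 = 0
p2 (pos 2,3,6,7,10,11,14,15,18,19,22,23,26,27,30,31): XOR of data positions = 0⊕0⊕1⊕0⊕0⊕0⊕1⊕0⊕1⊕0⊕0⊕1⊕1⊕1⊕0 = 0
p4 (pos 4,5,6,7,12,13,14,15,20,21,22,23,28,29,30,31): XOR of data positions = 0⊕0⊕1⊕0⊕0⊕0⊕1⊕1⊕0⊕0⊕0⊕1⊕1⊕1⊕0 = 0
p8 (pos 8,9,10,11,12,13,14,15,24,25,26,27,28,29,30,31): XOR of data positions = 1⊕0⊕0⊕0⊕0⊕0⊕1⊕1⊕0⊕1⊕1⊕1⊕1⊕1⊕0 = 0
p16 (pos 16,17,18,19,20,21,22,23,24,25,26,27,28,29,30,31): XOR of data positions = 0⊕0⊕1⊕1⊕0⊕0⊕0⊕1⊕0⊕1⊕1⊕1⊕1⊕1⊕0 = 0
Codeword: 0000001010000010001100010111110

0000001010000010001100010111110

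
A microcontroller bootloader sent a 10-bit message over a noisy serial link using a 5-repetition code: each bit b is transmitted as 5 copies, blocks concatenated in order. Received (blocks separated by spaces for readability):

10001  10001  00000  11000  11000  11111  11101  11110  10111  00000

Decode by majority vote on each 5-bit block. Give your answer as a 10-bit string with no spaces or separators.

Block 1 (10001): 2 ones → 0
Block 2 (10001): 2 ones → 0
Block 3 (00000): 0 ones → 0
Block 4 (11000): 2 ones → 0
Block 5 (11000): 2 ones → 0
Block 6 (11111): 5 ones → 1
Block 7 (11101): 4 ones → 1
Block 8 (11110): 4 ones → 1
Block 9 (10111): 4 ones → 1
Block 10 (00000): 0 ones → 0

0000011110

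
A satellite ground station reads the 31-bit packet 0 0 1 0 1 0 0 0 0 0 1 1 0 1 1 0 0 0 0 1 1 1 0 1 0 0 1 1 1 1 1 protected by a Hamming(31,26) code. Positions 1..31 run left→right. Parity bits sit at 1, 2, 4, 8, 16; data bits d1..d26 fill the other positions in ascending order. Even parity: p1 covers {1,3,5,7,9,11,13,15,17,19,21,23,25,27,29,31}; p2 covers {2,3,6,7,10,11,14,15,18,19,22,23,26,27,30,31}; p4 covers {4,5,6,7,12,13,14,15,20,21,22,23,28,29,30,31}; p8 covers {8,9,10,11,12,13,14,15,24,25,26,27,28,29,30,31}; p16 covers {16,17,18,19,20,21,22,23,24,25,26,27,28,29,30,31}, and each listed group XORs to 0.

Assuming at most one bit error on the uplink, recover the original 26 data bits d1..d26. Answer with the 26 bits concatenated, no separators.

11000011011000011010011111

s1 (pos 1,3,5,7,9,11,13,15,17,19,21,23,25,27,29,31): 0⊕1⊕1⊕0⊕0⊕1⊕0⊕1⊕0⊕0⊕1⊕0⊕0⊕1⊕1⊕1 = 0
s2 (pos 2,3,6,7,10,11,14,15,18,19,22,23,26,27,30,31): 0⊕1⊕0⊕0⊕0⊕1⊕1⊕1⊕0⊕0⊕1⊕0⊕0⊕1⊕1⊕1 = 0
s4 (pos 4,5,6,7,12,13,14,15,20,21,22,23,28,29,30,31): 0⊕1⊕0⊕0⊕1⊕0⊕1⊕1⊕1⊕1⊕1⊕0⊕1⊕1⊕1⊕1 = 1
s8 (pos 8,9,10,11,12,13,14,15,24,25,26,27,28,29,30,31): 0⊕0⊕0⊕1⊕1⊕0⊕1⊕1⊕1⊕0⊕0⊕1⊕1⊕1⊕1⊕1 = 0
s16 (pos 16,17,18,19,20,21,22,23,24,25,26,27,28,29,30,31): 0⊕0⊕0⊕0⊕1⊕1⊕1⊕0⊕1⊕0⊕0⊕1⊕1⊕1⊕1⊕1 = 1
Syndrome s16…s1 = 10100 → error at position 20.
Flip position 20: 0010100000110110000111010011111 → 0010100000110110000011010011111
Read data bits from positions 3,5,6,7,9,10,11,12,13,14,15,17,18,19,20,21,22,23,24,25,26,27,28,29,30,31: 11000011011000011010011111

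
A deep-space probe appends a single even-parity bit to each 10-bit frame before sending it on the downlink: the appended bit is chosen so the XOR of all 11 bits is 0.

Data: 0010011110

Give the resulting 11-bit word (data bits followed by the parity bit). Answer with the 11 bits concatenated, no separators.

XOR of the 10 data bits: 0⊕0⊕1⊕0⊕0⊕1⊕1⊕1⊕1⊕0 = 1
Parity bit = 1 (so all 11 bits XOR to 0).

00100111101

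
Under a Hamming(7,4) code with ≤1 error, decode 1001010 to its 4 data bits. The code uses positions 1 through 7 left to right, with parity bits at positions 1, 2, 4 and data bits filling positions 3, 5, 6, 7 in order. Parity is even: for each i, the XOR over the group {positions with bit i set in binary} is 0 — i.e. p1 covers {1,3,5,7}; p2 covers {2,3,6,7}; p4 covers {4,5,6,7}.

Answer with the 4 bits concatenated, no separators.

1010

s1 (pos 1,3,5,7): 1⊕0⊕0⊕0 = 1
s2 (pos 2,3,6,7): 0⊕0⊕1⊕0 = 1
s4 (pos 4,5,6,7): 1⊕0⊕1⊕0 = 0
Syndrome s4…s1 = 011 → error at position 3.
Flip position 3: 1001010 → 1011010
Read data bits from positions 3,5,6,7: 1010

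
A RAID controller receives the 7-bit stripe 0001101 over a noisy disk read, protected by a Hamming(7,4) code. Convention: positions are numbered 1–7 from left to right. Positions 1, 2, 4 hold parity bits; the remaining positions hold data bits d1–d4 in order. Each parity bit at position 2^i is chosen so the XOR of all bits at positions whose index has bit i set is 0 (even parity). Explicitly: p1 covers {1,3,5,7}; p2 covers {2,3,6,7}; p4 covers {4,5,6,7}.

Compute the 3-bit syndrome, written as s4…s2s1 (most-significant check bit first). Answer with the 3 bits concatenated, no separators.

s1 (pos 1,3,5,7): 0⊕0⊕1⊕1 = 0
s2 (pos 2,3,6,7): 0⊕0⊕0⊕1 = 1
s4 (pos 4,5,6,7): 1⊕1⊕0⊕1 = 1
Syndrome s4…s1 = 110 → error at position 6.

110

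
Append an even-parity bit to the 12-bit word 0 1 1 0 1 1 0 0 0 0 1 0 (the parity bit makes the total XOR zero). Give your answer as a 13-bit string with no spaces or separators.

0110110000101

XOR of the 12 data bits: 0⊕1⊕1⊕0⊕1⊕1⊕0⊕0⊕0⊕0⊕1⊕0 = 1
Parity bit = 1 (so all 13 bits XOR to 0).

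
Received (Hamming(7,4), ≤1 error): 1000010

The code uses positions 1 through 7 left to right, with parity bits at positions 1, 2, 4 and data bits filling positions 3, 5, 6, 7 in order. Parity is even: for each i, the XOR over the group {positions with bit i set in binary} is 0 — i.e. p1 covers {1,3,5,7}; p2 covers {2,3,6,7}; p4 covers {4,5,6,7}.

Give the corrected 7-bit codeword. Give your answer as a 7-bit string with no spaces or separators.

s1 (pos 1,3,5,7): 1⊕0⊕0⊕0 = 1
s2 (pos 2,3,6,7): 0⊕0⊕1⊕0 = 1
s4 (pos 4,5,6,7): 0⊕0⊕1⊕0 = 1
Syndrome s4…s1 = 111 → error at position 7.
Flip position 7: 1000010 → 1000011

1000011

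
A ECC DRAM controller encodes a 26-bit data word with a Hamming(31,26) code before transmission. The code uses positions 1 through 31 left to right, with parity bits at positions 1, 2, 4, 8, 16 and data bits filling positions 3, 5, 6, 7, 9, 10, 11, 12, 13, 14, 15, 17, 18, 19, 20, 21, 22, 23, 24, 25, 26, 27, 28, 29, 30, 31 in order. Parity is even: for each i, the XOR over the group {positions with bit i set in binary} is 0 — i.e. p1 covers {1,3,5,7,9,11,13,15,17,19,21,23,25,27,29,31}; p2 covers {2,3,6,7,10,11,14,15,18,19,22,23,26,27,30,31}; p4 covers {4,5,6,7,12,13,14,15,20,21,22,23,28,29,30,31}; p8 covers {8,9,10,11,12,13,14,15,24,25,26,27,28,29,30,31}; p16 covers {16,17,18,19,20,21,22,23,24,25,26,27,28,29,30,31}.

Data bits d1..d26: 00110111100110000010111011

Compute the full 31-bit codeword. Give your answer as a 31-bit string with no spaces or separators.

Place data at non-parity positions: p1 p2 0 p4 0 1 1 p8 0 1 1 1 1 0 0 p16 1 1 0 0 0 0 0 1 0 1 1 1 0 1 1
p1 (pos 1,3,5,7,9,11,13,15,17,19,21,23,25,27,29,31): XOR of data positions = 0⊕0⊕1⊕0⊕1⊕1⊕0⊕1⊕0⊕0⊕0⊕0⊕1⊕0⊕1 = 0
p2 (pos 2,3,6,7,10,11,14,15,18,19,22,23,26,27,30,31): XOR of data positions = 0⊕1⊕1⊕1⊕1⊕0⊕0⊕1⊕0⊕0⊕0⊕1⊕1⊕1⊕1 = 1
p4 (pos 4,5,6,7,12,13,14,15,20,21,22,23,28,29,30,31): XOR of data positions = 0⊕1⊕1⊕1⊕1⊕0⊕0⊕0⊕0⊕0⊕0⊕1⊕0⊕1⊕1 = 1
p8 (pos 8,9,10,11,12,13,14,15,24,25,26,27,28,29,30,31): XOR of data positions = 0⊕1⊕1⊕1⊕1⊕0⊕0⊕1⊕0⊕1⊕1⊕1⊕0⊕1⊕1 = 0
p16 (pos 16,17,18,19,20,21,22,23,24,25,26,27,28,29,30,31): XOR of data positions = 1⊕1⊕0⊕0⊕0⊕0⊕0⊕1⊕0⊕1⊕1⊕1⊕0⊕1⊕1 = 0
Codeword: 0101011001111000110000010111011

0101011001111000110000010111011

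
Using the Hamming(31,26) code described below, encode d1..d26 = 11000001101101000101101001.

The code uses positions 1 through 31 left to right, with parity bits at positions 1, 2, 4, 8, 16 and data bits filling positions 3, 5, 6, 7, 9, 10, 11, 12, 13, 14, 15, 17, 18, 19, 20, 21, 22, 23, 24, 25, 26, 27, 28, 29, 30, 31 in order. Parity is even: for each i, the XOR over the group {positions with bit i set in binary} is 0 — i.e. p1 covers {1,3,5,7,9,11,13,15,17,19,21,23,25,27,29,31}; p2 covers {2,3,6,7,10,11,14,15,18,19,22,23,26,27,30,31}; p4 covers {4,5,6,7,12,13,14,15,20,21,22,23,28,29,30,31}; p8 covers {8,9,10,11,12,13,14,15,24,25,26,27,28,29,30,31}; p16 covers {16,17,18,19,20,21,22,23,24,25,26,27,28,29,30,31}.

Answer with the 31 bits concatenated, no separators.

Place data at non-parity positions: p1 p2 1 p4 1 0 0 p8 0 0 0 1 1 0 1 p16 1 0 1 0 0 0 1 0 1 1 0 1 0 0 1
p1 (pos 1,3,5,7,9,11,13,15,17,19,21,23,25,27,29,31): XOR of data positions = 1⊕1⊕0⊕0⊕0⊕1⊕1⊕1⊕1⊕0⊕1⊕1⊕0⊕0⊕1 = 1
p2 (pos 2,3,6,7,10,11,14,15,18,19,22,23,26,27,30,31): XOR of data positions = 1⊕0⊕0⊕0⊕0⊕0⊕1⊕0⊕1⊕0⊕1⊕1⊕0⊕0⊕1 = 0
p4 (pos 4,5,6,7,12,13,14,15,20,21,22,23,28,29,30,31): XOR of data positions = 1⊕0⊕0⊕1⊕1⊕0⊕1⊕0⊕0⊕0⊕1⊕1⊕0⊕0⊕1 = 1
p8 (pos 8,9,10,11,12,13,14,15,24,25,26,27,28,29,30,31): XOR of data positions = 0⊕0⊕0⊕1⊕1⊕0⊕1⊕0⊕1⊕1⊕0⊕1⊕0⊕0⊕1 = 1
p16 (pos 16,17,18,19,20,21,22,23,24,25,26,27,28,29,30,31): XOR of data positions = 1⊕0⊕1⊕0⊕0⊕0⊕1⊕0⊕1⊕1⊕0⊕1⊕0⊕0⊕1 = 1
Codeword: 1011100100011011101000101101001

1011100100011011101000101101001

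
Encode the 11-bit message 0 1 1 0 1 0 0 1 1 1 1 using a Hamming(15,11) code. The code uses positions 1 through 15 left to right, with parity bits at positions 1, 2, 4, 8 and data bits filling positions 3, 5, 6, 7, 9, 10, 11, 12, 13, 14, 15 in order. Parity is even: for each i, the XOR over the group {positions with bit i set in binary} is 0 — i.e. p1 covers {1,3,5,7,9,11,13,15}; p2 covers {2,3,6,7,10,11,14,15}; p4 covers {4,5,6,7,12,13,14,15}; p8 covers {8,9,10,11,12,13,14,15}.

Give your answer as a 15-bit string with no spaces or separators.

Place data at non-parity positions: p1 p2 0 p4 1 1 0 p8 1 0 0 1 1 1 1
p1 (pos 1,3,5,7,9,11,13,15): XOR of data positions = 0⊕1⊕0⊕1⊕0⊕1⊕1 = 0
p2 (pos 2,3,6,7,10,11,14,15): XOR of data positions = 0⊕1⊕0⊕0⊕0⊕1⊕1 = 1
p4 (pos 4,5,6,7,12,13,14,15): XOR of data positions = 1⊕1⊕0⊕1⊕1⊕1⊕1 = 0
p8 (pos 8,9,10,11,12,13,14,15): XOR of data positions = 1⊕0⊕0⊕1⊕1⊕1⊕1 = 1
Codeword: 010011011001111

010011011001111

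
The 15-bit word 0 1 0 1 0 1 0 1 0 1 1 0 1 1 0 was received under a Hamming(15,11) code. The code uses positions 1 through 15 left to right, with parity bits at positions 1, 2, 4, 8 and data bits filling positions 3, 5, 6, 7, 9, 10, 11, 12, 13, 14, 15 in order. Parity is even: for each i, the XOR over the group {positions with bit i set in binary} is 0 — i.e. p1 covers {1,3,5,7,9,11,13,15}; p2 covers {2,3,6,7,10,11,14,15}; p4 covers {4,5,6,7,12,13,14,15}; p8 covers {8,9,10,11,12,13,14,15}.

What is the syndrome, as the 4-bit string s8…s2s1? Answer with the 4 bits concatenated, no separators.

s1 (pos 1,3,5,7,9,11,13,15): 0⊕0⊕0⊕0⊕0⊕1⊕1⊕0 = 0
s2 (pos 2,3,6,7,10,11,14,15): 1⊕0⊕1⊕0⊕1⊕1⊕1⊕0 = 1
s4 (pos 4,5,6,7,12,13,14,15): 1⊕0⊕1⊕0⊕0⊕1⊕1⊕0 = 0
s8 (pos 8,9,10,11,12,13,14,15): 1⊕0⊕1⊕1⊕0⊕1⊕1⊕0 = 1
Syndrome s8…s1 = 1010 → error at position 10.

1010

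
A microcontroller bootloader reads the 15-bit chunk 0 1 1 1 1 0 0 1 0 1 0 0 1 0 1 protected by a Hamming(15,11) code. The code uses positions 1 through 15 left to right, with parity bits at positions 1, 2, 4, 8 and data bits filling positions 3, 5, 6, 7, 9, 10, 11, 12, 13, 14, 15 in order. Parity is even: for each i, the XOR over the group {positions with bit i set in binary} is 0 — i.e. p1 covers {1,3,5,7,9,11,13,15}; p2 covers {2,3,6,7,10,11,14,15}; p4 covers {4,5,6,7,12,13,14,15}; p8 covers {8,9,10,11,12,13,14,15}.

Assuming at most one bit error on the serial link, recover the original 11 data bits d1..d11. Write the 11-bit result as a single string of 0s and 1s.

11000100101

s1 (pos 1,3,5,7,9,11,13,15): 0⊕1⊕1⊕0⊕0⊕0⊕1⊕1 = 0
s2 (pos 2,3,6,7,10,11,14,15): 1⊕1⊕0⊕0⊕1⊕0⊕0⊕1 = 0
s4 (pos 4,5,6,7,12,13,14,15): 1⊕1⊕0⊕0⊕0⊕1⊕0⊕1 = 0
s8 (pos 8,9,10,11,12,13,14,15): 1⊕0⊕1⊕0⊕0⊕1⊕0⊕1 = 0
Syndrome s8…s1 = 0000 → no error.
Read data bits from positions 3,5,6,7,9,10,11,12,13,14,15: 11000100101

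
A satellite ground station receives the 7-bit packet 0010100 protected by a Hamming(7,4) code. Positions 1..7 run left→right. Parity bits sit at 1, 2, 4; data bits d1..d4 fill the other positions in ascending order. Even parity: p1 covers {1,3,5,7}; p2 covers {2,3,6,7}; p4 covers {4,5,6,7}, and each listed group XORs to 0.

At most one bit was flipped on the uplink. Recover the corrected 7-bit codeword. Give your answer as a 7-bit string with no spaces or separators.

0010110

s1 (pos 1,3,5,7): 0⊕1⊕1⊕0 = 0
s2 (pos 2,3,6,7): 0⊕1⊕0⊕0 = 1
s4 (pos 4,5,6,7): 0⊕1⊕0⊕0 = 1
Syndrome s4…s1 = 110 → error at position 6.
Flip position 6: 0010100 → 0010110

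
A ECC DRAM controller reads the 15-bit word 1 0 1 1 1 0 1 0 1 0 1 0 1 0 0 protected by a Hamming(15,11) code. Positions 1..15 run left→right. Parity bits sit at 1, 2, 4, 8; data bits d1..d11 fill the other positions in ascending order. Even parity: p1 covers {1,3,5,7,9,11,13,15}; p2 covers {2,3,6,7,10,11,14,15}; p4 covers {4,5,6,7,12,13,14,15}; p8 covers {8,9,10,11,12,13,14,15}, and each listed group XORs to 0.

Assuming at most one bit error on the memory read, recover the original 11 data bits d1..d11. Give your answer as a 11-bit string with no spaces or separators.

11011000100

s1 (pos 1,3,5,7,9,11,13,15): 1⊕1⊕1⊕1⊕1⊕1⊕1⊕0 = 1
s2 (pos 2,3,6,7,10,11,14,15): 0⊕1⊕0⊕1⊕0⊕1⊕0⊕0 = 1
s4 (pos 4,5,6,7,12,13,14,15): 1⊕1⊕0⊕1⊕0⊕1⊕0⊕0 = 0
s8 (pos 8,9,10,11,12,13,14,15): 0⊕1⊕0⊕1⊕0⊕1⊕0⊕0 = 1
Syndrome s8…s1 = 1011 → error at position 11.
Flip position 11: 101110101010100 → 101110101000100
Read data bits from positions 3,5,6,7,9,10,11,12,13,14,15: 11011000100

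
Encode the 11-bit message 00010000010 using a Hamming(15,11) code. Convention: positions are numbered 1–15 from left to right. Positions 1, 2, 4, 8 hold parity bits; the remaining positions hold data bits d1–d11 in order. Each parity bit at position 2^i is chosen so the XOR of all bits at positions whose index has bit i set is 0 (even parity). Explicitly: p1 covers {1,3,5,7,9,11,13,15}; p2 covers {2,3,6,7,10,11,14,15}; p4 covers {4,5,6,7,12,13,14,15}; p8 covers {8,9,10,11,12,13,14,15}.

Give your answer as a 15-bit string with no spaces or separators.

100000110000010

Place data at non-parity positions: p1 p2 0 p4 0 0 1 p8 0 0 0 0 0 1 0
p1 (pos 1,3,5,7,9,11,13,15): XOR of data positions = 0⊕0⊕1⊕0⊕0⊕0⊕0 = 1
p2 (pos 2,3,6,7,10,11,14,15): XOR of data positions = 0⊕0⊕1⊕0⊕0⊕1⊕0 = 0
p4 (pos 4,5,6,7,12,13,14,15): XOR of data positions = 0⊕0⊕1⊕0⊕0⊕1⊕0 = 0
p8 (pos 8,9,10,11,12,13,14,15): XOR of data positions = 0⊕0⊕0⊕0⊕0⊕1⊕0 = 1
Codeword: 100000110000010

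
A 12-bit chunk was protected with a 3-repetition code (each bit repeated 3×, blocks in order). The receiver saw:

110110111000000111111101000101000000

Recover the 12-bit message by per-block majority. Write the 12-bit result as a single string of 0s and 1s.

111001110100

Block 1 (110): 2 ones → 1
Block 2 (110): 2 ones → 1
Block 3 (111): 3 ones → 1
Block 4 (000): 0 ones → 0
Block 5 (000): 0 ones → 0
Block 6 (111): 3 ones → 1
Block 7 (111): 3 ones → 1
Block 8 (101): 2 ones → 1
Block 9 (000): 0 ones → 0
Block 10 (101): 2 ones → 1
Block 11 (000): 0 ones → 0
Block 12 (000): 0 ones → 0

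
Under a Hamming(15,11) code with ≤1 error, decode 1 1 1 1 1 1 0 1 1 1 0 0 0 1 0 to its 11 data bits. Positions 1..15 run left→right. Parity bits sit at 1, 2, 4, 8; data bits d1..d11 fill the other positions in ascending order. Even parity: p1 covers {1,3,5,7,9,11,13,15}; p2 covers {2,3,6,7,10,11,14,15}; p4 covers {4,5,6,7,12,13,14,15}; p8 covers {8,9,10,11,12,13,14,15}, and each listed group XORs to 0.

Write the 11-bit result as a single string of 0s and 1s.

11101100010

s1 (pos 1,3,5,7,9,11,13,15): 1⊕1⊕1⊕0⊕1⊕0⊕0⊕0 = 0
s2 (pos 2,3,6,7,10,11,14,15): 1⊕1⊕1⊕0⊕1⊕0⊕1⊕0 = 1
s4 (pos 4,5,6,7,12,13,14,15): 1⊕1⊕1⊕0⊕0⊕0⊕1⊕0 = 0
s8 (pos 8,9,10,11,12,13,14,15): 1⊕1⊕1⊕0⊕0⊕0⊕1⊕0 = 0
Syndrome s8…s1 = 0010 → error at position 2.
Flip position 2: 111111011100010 → 101111011100010
Read data bits from positions 3,5,6,7,9,10,11,12,13,14,15: 11101100010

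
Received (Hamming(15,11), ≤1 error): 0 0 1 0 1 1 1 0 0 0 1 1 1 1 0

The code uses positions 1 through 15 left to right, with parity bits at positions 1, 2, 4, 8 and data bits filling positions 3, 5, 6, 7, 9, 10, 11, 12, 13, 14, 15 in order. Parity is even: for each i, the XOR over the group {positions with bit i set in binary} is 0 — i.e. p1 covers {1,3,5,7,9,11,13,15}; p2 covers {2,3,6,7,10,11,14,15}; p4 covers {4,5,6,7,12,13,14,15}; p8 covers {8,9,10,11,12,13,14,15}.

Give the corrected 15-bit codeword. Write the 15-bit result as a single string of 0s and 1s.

000011100011110

s1 (pos 1,3,5,7,9,11,13,15): 0⊕1⊕1⊕1⊕0⊕1⊕1⊕0 = 1
s2 (pos 2,3,6,7,10,11,14,15): 0⊕1⊕1⊕1⊕0⊕1⊕1⊕0 = 1
s4 (pos 4,5,6,7,12,13,14,15): 0⊕1⊕1⊕1⊕1⊕1⊕1⊕0 = 0
s8 (pos 8,9,10,11,12,13,14,15): 0⊕0⊕0⊕1⊕1⊕1⊕1⊕0 = 0
Syndrome s8…s1 = 0011 → error at position 3.
Flip position 3: 001011100011110 → 000011100011110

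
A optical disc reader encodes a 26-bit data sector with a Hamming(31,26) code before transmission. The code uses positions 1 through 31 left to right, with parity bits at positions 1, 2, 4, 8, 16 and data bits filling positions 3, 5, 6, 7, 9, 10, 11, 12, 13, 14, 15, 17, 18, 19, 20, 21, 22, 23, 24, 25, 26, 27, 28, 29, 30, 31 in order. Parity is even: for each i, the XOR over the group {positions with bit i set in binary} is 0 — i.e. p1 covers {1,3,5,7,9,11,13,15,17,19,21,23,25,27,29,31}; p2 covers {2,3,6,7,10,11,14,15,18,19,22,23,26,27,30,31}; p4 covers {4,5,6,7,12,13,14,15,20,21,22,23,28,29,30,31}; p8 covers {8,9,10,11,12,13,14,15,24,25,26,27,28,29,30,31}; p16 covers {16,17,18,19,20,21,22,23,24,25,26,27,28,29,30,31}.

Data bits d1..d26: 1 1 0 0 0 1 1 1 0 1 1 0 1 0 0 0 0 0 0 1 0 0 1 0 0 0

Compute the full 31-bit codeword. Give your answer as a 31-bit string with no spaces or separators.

1011100101110111010000001001000

Place data at non-parity positions: p1 p2 1 p4 1 0 0 p8 0 1 1 1 0 1 1 p16 0 1 0 0 0 0 0 0 1 0 0 1 0 0 0
p1 (pos 1,3,5,7,9,11,13,15,17,19,21,23,25,27,29,31): XOR of data positions = 1⊕1⊕0⊕0⊕1⊕0⊕1⊕0⊕0⊕0⊕0⊕1⊕0⊕0⊕0 = 1
p2 (pos 2,3,6,7,10,11,14,15,18,19,22,23,26,27,30,31): XOR of data positions = 1⊕0⊕0⊕1⊕1⊕1⊕1⊕1⊕0⊕0⊕0⊕0⊕0⊕0⊕0 = 0
p4 (pos 4,5,6,7,12,13,14,15,20,21,22,23,28,29,30,31): XOR of data positions = 1⊕0⊕0⊕1⊕0⊕1⊕1⊕0⊕0⊕0⊕0⊕1⊕0⊕0⊕0 = 1
p8 (pos 8,9,10,11,12,13,14,15,24,25,26,27,28,29,30,31): XOR of data positions = 0⊕1⊕1⊕1⊕0⊕1⊕1⊕0⊕1⊕0⊕0⊕1⊕0⊕0⊕0 = 1
p16 (pos 16,17,18,19,20,21,22,23,24,25,26,27,28,29,30,31): XOR of data positions = 0⊕1⊕0⊕0⊕0⊕0⊕0⊕0⊕1⊕0⊕0⊕1⊕0⊕0⊕0 = 1
Codeword: 1011100101110111010000001001000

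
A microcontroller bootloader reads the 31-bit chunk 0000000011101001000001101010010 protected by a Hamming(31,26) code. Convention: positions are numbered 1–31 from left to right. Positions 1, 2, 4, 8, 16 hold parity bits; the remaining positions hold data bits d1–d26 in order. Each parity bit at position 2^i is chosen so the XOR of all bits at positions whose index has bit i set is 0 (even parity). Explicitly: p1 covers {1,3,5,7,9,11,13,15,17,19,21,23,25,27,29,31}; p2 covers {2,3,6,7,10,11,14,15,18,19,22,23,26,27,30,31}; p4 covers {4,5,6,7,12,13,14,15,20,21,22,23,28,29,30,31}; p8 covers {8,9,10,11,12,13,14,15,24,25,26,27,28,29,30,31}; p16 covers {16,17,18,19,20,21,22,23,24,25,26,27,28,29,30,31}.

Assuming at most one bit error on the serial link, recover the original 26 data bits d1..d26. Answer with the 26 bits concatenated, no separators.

s1 (pos 1,3,5,7,9,11,13,15,17,19,21,23,25,27,29,31): 0⊕0⊕0⊕0⊕1⊕1⊕1⊕0⊕0⊕0⊕0⊕1⊕1⊕1⊕0⊕0 = 0
s2 (pos 2,3,6,7,10,11,14,15,18,19,22,23,26,27,30,31): 0⊕0⊕0⊕0⊕1⊕1⊕0⊕0⊕0⊕0⊕1⊕1⊕0⊕1⊕1⊕0 = 0
s4 (pos 4,5,6,7,12,13,14,15,20,21,22,23,28,29,30,31): 0⊕0⊕0⊕0⊕0⊕1⊕0⊕0⊕0⊕0⊕1⊕1⊕0⊕0⊕1⊕0 = 0
s8 (pos 8,9,10,11,12,13,14,15,24,25,26,27,28,29,30,31): 0⊕1⊕1⊕1⊕0⊕1⊕0⊕0⊕0⊕1⊕0⊕1⊕0⊕0⊕1⊕0 = 1
s16 (pos 16,17,18,19,20,21,22,23,24,25,26,27,28,29,30,31): 1⊕0⊕0⊕0⊕0⊕0⊕1⊕1⊕0⊕1⊕0⊕1⊕0⊕0⊕1⊕0 = 0
Syndrome s16…s1 = 01000 → error at position 8.
Flip position 8: 0000000011101001000001101010010 → 0000000111101001000001101010010
Read data bits from positions 3,5,6,7,9,10,11,12,13,14,15,17,18,19,20,21,22,23,24,25,26,27,28,29,30,31: 00001110100000001101010010

00001110100000001101010010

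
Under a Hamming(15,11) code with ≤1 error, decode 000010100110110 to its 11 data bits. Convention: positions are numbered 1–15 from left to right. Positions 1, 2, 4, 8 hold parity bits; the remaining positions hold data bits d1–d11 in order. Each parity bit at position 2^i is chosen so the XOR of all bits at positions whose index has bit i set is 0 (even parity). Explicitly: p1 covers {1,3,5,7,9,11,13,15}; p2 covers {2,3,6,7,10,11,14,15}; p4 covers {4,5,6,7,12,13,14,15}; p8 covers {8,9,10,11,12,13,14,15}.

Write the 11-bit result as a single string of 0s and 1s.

01010110110

s1 (pos 1,3,5,7,9,11,13,15): 0⊕0⊕1⊕1⊕0⊕1⊕1⊕0 = 0
s2 (pos 2,3,6,7,10,11,14,15): 0⊕0⊕0⊕1⊕1⊕1⊕1⊕0 = 0
s4 (pos 4,5,6,7,12,13,14,15): 0⊕1⊕0⊕1⊕0⊕1⊕1⊕0 = 0
s8 (pos 8,9,10,11,12,13,14,15): 0⊕0⊕1⊕1⊕0⊕1⊕1⊕0 = 0
Syndrome s8…s1 = 0000 → no error.
Read data bits from positions 3,5,6,7,9,10,11,12,13,14,15: 01010110110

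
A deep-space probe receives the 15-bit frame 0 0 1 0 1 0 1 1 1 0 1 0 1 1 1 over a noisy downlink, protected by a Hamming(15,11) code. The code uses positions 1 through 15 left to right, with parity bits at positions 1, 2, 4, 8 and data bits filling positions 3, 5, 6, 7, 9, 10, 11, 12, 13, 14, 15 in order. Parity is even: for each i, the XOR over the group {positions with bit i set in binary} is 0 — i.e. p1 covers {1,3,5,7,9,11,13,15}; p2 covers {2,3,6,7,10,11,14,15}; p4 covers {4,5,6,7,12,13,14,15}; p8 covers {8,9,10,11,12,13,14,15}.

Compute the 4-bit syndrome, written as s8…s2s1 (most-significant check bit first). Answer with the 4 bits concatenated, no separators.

0111

s1 (pos 1,3,5,7,9,11,13,15): 0⊕1⊕1⊕1⊕1⊕1⊕1⊕1 = 1
s2 (pos 2,3,6,7,10,11,14,15): 0⊕1⊕0⊕1⊕0⊕1⊕1⊕1 = 1
s4 (pos 4,5,6,7,12,13,14,15): 0⊕1⊕0⊕1⊕0⊕1⊕1⊕1 = 1
s8 (pos 8,9,10,11,12,13,14,15): 1⊕1⊕0⊕1⊕0⊕1⊕1⊕1 = 0
Syndrome s8…s1 = 0111 → error at position 7.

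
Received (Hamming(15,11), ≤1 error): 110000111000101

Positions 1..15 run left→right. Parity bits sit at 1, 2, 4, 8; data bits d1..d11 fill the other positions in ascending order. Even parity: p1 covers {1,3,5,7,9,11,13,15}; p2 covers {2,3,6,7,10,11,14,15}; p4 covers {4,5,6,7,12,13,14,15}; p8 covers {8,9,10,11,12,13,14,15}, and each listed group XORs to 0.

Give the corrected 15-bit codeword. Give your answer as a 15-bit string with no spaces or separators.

s1 (pos 1,3,5,7,9,11,13,15): 1⊕0⊕0⊕1⊕1⊕0⊕1⊕1 = 1
s2 (pos 2,3,6,7,10,11,14,15): 1⊕0⊕0⊕1⊕0⊕0⊕0⊕1 = 1
s4 (pos 4,5,6,7,12,13,14,15): 0⊕0⊕0⊕1⊕0⊕1⊕0⊕1 = 1
s8 (pos 8,9,10,11,12,13,14,15): 1⊕1⊕0⊕0⊕0⊕1⊕0⊕1 = 0
Syndrome s8…s1 = 0111 → error at position 7.
Flip position 7: 110000111000101 → 110000011000101

110000011000101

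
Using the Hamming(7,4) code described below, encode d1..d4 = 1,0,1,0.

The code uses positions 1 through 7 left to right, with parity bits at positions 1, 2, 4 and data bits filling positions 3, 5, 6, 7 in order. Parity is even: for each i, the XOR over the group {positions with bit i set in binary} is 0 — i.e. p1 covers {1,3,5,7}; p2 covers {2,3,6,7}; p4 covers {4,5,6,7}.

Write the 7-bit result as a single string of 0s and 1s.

1011010

Place data at non-parity positions: p1 p2 1 p4 0 1 0
p1 (pos 1,3,5,7): XOR of data positions = 1⊕0⊕0 = 1
p2 (pos 2,3,6,7): XOR of data positions = 1⊕1⊕0 = 0
p4 (pos 4,5,6,7): XOR of data positions = 0⊕1⊕0 = 1
Codeword: 1011010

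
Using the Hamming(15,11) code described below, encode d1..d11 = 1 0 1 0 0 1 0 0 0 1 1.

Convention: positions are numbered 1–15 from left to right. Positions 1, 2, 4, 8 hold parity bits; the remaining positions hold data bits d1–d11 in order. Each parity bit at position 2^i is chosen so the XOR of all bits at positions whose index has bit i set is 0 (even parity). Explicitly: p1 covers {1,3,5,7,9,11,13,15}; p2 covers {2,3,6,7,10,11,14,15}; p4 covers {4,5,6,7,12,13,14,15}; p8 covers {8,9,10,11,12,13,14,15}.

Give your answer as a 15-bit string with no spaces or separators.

011101010100011

Place data at non-parity positions: p1 p2 1 p4 0 1 0 p8 0 1 0 0 0 1 1
p1 (pos 1,3,5,7,9,11,13,15): XOR of data positions = 1⊕0⊕0⊕0⊕0⊕0⊕1 = 0
p2 (pos 2,3,6,7,10,11,14,15): XOR of data positions = 1⊕1⊕0⊕1⊕0⊕1⊕1 = 1
p4 (pos 4,5,6,7,12,13,14,15): XOR of data positions = 0⊕1⊕0⊕0⊕0⊕1⊕1 = 1
p8 (pos 8,9,10,11,12,13,14,15): XOR of data positions = 0⊕1⊕0⊕0⊕0⊕1⊕1 = 1
Codeword: 011101010100011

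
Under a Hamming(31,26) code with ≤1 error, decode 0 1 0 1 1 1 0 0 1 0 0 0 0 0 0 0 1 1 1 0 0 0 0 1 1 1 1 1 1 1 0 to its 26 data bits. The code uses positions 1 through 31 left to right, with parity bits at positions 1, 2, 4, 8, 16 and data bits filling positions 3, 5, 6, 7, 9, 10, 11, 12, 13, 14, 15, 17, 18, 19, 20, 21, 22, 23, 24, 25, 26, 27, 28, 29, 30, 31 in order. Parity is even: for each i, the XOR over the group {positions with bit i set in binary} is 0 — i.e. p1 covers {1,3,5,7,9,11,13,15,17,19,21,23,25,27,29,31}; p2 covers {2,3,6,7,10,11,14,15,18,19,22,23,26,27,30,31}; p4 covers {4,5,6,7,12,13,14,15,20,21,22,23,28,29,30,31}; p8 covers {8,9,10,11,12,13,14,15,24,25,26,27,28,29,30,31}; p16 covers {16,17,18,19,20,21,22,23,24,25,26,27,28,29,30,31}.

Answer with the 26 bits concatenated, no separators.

s1 (pos 1,3,5,7,9,11,13,15,17,19,21,23,25,27,29,31): 0⊕0⊕1⊕0⊕1⊕0⊕0⊕0⊕1⊕1⊕0⊕0⊕1⊕1⊕1⊕0 = 1
s2 (pos 2,3,6,7,10,11,14,15,18,19,22,23,26,27,30,31): 1⊕0⊕1⊕0⊕0⊕0⊕0⊕0⊕1⊕1⊕0⊕0⊕1⊕1⊕1⊕0 = 1
s4 (pos 4,5,6,7,12,13,14,15,20,21,22,23,28,29,30,31): 1⊕1⊕1⊕0⊕0⊕0⊕0⊕0⊕0⊕0⊕0⊕0⊕1⊕1⊕1⊕0 = 0
s8 (pos 8,9,10,11,12,13,14,15,24,25,26,27,28,29,30,31): 0⊕1⊕0⊕0⊕0⊕0⊕0⊕0⊕1⊕1⊕1⊕1⊕1⊕1⊕1⊕0 = 0
s16 (pos 16,17,18,19,20,21,22,23,24,25,26,27,28,29,30,31): 0⊕1⊕1⊕1⊕0⊕0⊕0⊕0⊕1⊕1⊕1⊕1⊕1⊕1⊕1⊕0 = 0
Syndrome s16…s1 = 00011 → error at position 3.
Flip position 3: 0101110010000000111000011111110 → 0111110010000000111000011111110
Read data bits from positions 3,5,6,7,9,10,11,12,13,14,15,17,18,19,20,21,22,23,24,25,26,27,28,29,30,31: 11101000000111000011111110

11101000000111000011111110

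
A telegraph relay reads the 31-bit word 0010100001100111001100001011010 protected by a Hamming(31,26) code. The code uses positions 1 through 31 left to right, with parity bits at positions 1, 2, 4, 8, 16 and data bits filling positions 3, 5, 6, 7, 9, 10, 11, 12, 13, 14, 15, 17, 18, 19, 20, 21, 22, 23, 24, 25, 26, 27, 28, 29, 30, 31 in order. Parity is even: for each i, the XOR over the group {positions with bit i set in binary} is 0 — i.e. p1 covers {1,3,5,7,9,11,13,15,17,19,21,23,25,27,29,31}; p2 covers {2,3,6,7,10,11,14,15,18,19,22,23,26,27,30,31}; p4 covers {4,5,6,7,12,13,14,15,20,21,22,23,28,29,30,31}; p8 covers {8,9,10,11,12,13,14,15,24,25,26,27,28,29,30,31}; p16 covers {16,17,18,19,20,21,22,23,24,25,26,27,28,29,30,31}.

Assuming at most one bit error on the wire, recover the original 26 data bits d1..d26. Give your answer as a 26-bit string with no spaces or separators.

11000110011101100001011010

s1 (pos 1,3,5,7,9,11,13,15,17,19,21,23,25,27,29,31): 0⊕1⊕1⊕0⊕0⊕1⊕0⊕1⊕0⊕1⊕0⊕0⊕1⊕1⊕0⊕0 = 1
s2 (pos 2,3,6,7,10,11,14,15,18,19,22,23,26,27,30,31): 0⊕1⊕0⊕0⊕1⊕1⊕1⊕1⊕0⊕1⊕0⊕0⊕0⊕1⊕1⊕0 = 0
s4 (pos 4,5,6,7,12,13,14,15,20,21,22,23,28,29,30,31): 0⊕1⊕0⊕0⊕0⊕0⊕1⊕1⊕1⊕0⊕0⊕0⊕1⊕0⊕1⊕0 = 0
s8 (pos 8,9,10,11,12,13,14,15,24,25,26,27,28,29,30,31): 0⊕0⊕1⊕1⊕0⊕0⊕1⊕1⊕0⊕1⊕0⊕1⊕1⊕0⊕1⊕0 = 0
s16 (pos 16,17,18,19,20,21,22,23,24,25,26,27,28,29,30,31): 1⊕0⊕0⊕1⊕1⊕0⊕0⊕0⊕0⊕1⊕0⊕1⊕1⊕0⊕1⊕0 = 1
Syndrome s16…s1 = 10001 → error at position 17.
Flip position 17: 0010100001100111001100001011010 → 0010100001100111101100001011010
Read data bits from positions 3,5,6,7,9,10,11,12,13,14,15,17,18,19,20,21,22,23,24,25,26,27,28,29,30,31: 11000110011101100001011010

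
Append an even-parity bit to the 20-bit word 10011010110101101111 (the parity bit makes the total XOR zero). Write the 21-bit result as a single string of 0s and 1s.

100110101101011011111

XOR of the 20 data bits: 1⊕0⊕0⊕1⊕1⊕0⊕1⊕0⊕1⊕1⊕0⊕1⊕0⊕1⊕1⊕0⊕1⊕1⊕1⊕1 = 1
Parity bit = 1 (so all 21 bits XOR to 0).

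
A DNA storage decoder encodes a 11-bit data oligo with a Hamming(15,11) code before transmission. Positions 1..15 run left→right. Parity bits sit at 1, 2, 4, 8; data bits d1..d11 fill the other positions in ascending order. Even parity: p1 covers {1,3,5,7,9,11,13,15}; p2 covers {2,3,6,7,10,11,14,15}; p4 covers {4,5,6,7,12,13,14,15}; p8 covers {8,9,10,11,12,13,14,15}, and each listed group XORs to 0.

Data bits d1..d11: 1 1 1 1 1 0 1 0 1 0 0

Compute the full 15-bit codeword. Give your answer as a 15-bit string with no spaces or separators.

Place data at non-parity positions: p1 p2 1 p4 1 1 1 p8 1 0 1 0 1 0 0
p1 (pos 1,3,5,7,9,11,13,15): XOR of data positions = 1⊕1⊕1⊕1⊕1⊕1⊕0 = 0
p2 (pos 2,3,6,7,10,11,14,15): XOR of data positions = 1⊕1⊕1⊕0⊕1⊕0⊕0 = 0
p4 (pos 4,5,6,7,12,13,14,15): XOR of data positions = 1⊕1⊕1⊕0⊕1⊕0⊕0 = 0
p8 (pos 8,9,10,11,12,13,14,15): XOR of data positions = 1⊕0⊕1⊕0⊕1⊕0⊕0 = 1
Codeword: 001011111010100

001011111010100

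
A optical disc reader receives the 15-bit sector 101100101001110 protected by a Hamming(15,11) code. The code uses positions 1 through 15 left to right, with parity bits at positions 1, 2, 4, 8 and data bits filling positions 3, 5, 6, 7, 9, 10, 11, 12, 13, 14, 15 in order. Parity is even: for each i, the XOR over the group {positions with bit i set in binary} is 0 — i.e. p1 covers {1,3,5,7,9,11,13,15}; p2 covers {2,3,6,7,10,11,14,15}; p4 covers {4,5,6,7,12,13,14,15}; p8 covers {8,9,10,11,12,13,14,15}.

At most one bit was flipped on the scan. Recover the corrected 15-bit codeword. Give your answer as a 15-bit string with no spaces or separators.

s1 (pos 1,3,5,7,9,11,13,15): 1⊕1⊕0⊕1⊕1⊕0⊕1⊕0 = 1
s2 (pos 2,3,6,7,10,11,14,15): 0⊕1⊕0⊕1⊕0⊕0⊕1⊕0 = 1
s4 (pos 4,5,6,7,12,13,14,15): 1⊕0⊕0⊕1⊕1⊕1⊕1⊕0 = 1
s8 (pos 8,9,10,11,12,13,14,15): 0⊕1⊕0⊕0⊕1⊕1⊕1⊕0 = 0
Syndrome s8…s1 = 0111 → error at position 7.
Flip position 7: 101100101001110 → 101100001001110

101100001001110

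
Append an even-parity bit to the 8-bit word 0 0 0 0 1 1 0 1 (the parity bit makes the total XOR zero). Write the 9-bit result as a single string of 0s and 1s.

XOR of the 8 data bits: 0⊕0⊕0⊕0⊕1⊕1⊕0⊕1 = 1
Parity bit = 1 (so all 9 bits XOR to 0).

000011011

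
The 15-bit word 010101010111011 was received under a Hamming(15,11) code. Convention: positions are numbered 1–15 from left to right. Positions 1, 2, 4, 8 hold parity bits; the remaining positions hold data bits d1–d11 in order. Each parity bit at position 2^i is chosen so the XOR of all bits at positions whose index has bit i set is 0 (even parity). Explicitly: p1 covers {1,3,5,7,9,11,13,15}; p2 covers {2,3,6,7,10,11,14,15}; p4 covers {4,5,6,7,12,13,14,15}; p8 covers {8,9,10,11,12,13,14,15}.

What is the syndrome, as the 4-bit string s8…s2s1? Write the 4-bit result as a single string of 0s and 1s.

0100

s1 (pos 1,3,5,7,9,11,13,15): 0⊕0⊕0⊕0⊕0⊕1⊕0⊕1 = 0
s2 (pos 2,3,6,7,10,11,14,15): 1⊕0⊕1⊕0⊕1⊕1⊕1⊕1 = 0
s4 (pos 4,5,6,7,12,13,14,15): 1⊕0⊕1⊕0⊕1⊕0⊕1⊕1 = 1
s8 (pos 8,9,10,11,12,13,14,15): 1⊕0⊕1⊕1⊕1⊕0⊕1⊕1 = 0
Syndrome s8…s1 = 0100 → error at position 4.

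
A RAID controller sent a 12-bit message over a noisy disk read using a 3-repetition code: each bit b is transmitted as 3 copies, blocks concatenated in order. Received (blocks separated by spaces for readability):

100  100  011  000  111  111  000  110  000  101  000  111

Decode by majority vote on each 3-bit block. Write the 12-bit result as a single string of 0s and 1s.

001011010101

Block 1 (100): 1 one → 0
Block 2 (100): 1 one → 0
Block 3 (011): 2 ones → 1
Block 4 (000): 0 ones → 0
Block 5 (111): 3 ones → 1
Block 6 (111): 3 ones → 1
Block 7 (000): 0 ones → 0
Block 8 (110): 2 ones → 1
Block 9 (000): 0 ones → 0
Block 10 (101): 2 ones → 1
Block 11 (000): 0 ones → 0
Block 12 (111): 3 ones → 1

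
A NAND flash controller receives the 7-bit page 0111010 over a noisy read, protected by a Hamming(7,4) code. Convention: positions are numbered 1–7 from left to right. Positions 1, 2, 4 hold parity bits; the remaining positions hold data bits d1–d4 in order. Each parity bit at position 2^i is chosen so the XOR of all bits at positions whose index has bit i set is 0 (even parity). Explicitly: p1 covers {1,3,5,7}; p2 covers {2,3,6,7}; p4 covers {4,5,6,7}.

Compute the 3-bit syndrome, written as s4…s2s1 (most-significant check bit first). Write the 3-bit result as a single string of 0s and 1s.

011

s1 (pos 1,3,5,7): 0⊕1⊕0⊕0 = 1
s2 (pos 2,3,6,7): 1⊕1⊕1⊕0 = 1
s4 (pos 4,5,6,7): 1⊕0⊕1⊕0 = 0
Syndrome s4…s1 = 011 → error at position 3.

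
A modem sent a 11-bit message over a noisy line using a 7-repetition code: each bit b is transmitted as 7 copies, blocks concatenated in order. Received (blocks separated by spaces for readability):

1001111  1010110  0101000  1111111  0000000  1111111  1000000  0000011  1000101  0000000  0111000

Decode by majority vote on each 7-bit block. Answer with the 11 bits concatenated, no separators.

11010100000

Block 1 (1001111): 5 ones → 1
Block 2 (1010110): 4 ones → 1
Block 3 (0101000): 2 ones → 0
Block 4 (1111111): 7 ones → 1
Block 5 (0000000): 0 ones → 0
Block 6 (1111111): 7 ones → 1
Block 7 (1000000): 1 one → 0
Block 8 (0000011): 2 ones → 0
Block 9 (1000101): 3 ones → 0
Block 10 (0000000): 0 ones → 0
Block 11 (0111000): 3 ones → 0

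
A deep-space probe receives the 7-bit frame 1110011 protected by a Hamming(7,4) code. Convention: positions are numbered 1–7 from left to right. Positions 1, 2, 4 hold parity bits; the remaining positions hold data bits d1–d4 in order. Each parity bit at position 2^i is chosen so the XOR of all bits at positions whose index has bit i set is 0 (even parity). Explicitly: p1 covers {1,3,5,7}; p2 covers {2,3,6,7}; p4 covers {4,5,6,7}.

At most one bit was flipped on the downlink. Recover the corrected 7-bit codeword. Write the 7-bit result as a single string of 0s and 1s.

0110011

s1 (pos 1,3,5,7): 1⊕1⊕0⊕1 = 1
s2 (pos 2,3,6,7): 1⊕1⊕1⊕1 = 0
s4 (pos 4,5,6,7): 0⊕0⊕1⊕1 = 0
Syndrome s4…s1 = 001 → error at position 1.
Flip position 1: 1110011 → 0110011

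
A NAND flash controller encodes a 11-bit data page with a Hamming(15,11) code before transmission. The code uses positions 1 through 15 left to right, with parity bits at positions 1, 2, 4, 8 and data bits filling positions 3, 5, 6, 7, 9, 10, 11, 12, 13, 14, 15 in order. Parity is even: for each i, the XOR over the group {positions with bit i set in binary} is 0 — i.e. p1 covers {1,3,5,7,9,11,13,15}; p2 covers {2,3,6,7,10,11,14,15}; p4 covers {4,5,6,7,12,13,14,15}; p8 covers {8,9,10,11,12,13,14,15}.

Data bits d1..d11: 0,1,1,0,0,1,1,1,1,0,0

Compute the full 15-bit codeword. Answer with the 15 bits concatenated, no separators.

Place data at non-parity positions: p1 p2 0 p4 1 1 0 p8 0 1 1 1 1 0 0
p1 (pos 1,3,5,7,9,11,13,15): XOR of data positions = 0⊕1⊕0⊕0⊕1⊕1⊕0 = 1
p2 (pos 2,3,6,7,10,11,14,15): XOR of data positions = 0⊕1⊕0⊕1⊕1⊕0⊕0 = 1
p4 (pos 4,5,6,7,12,13,14,15): XOR of data positions = 1⊕1⊕0⊕1⊕1⊕0⊕0 = 0
p8 (pos 8,9,10,11,12,13,14,15): XOR of data positions = 0⊕1⊕1⊕1⊕1⊕0⊕0 = 0
Codeword: 110011000111100

110011000111100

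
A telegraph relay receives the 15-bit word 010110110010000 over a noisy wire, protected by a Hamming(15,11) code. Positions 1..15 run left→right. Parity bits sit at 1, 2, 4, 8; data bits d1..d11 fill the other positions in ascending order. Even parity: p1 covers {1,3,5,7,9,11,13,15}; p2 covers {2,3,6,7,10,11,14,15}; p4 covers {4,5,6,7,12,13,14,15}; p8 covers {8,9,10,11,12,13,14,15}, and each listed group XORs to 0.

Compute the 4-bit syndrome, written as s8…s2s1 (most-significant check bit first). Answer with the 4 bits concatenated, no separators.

0111

s1 (pos 1,3,5,7,9,11,13,15): 0⊕0⊕1⊕1⊕0⊕1⊕0⊕0 = 1
s2 (pos 2,3,6,7,10,11,14,15): 1⊕0⊕0⊕1⊕0⊕1⊕0⊕0 = 1
s4 (pos 4,5,6,7,12,13,14,15): 1⊕1⊕0⊕1⊕0⊕0⊕0⊕0 = 1
s8 (pos 8,9,10,11,12,13,14,15): 1⊕0⊕0⊕1⊕0⊕0⊕0⊕0 = 0
Syndrome s8…s1 = 0111 → error at position 7.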